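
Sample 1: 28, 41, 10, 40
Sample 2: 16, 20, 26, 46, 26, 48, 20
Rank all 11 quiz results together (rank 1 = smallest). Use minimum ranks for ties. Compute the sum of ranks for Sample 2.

39

Sorted (ascending): 10, 16, 20, 20, 26, 26, 28, 40, 41, 46, 48
The 2 values of 20 occupy positions 3–4 → each gets rank 3.
The 2 values of 26 occupy positions 5–6 → each gets rank 5.
Sample 2 values → pooled ranks: 16→2, 20→3, 26→5, 46→10, 26→5, 48→11, 20→3
Rank sum = 2 + 3 + 5 + 10 + 5 + 11 + 3 = 39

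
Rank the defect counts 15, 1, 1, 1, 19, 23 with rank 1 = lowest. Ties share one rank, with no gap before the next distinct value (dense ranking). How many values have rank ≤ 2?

Sorted (ascending): 1, 1, 1, 15, 19, 23
The 3 values of 1 share dense rank 1.
Remaining distinct values take the next consecutive integers.
Ranks ≤ 2: {1, 1, 1, 2} → 4 values.

4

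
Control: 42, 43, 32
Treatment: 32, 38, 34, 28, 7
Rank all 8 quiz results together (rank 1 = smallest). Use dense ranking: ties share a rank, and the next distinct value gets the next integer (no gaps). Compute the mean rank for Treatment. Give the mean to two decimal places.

Sorted (ascending): 7, 28, 32, 32, 34, 38, 42, 43
The 2 values of 32 share dense rank 3.
Remaining distinct values take the next consecutive integers.
Treatment values → pooled ranks: 32→3, 38→5, 34→4, 28→2, 7→1
Mean rank = (3 + 5 + 4 + 2 + 1) / 5 = 3.00

3.00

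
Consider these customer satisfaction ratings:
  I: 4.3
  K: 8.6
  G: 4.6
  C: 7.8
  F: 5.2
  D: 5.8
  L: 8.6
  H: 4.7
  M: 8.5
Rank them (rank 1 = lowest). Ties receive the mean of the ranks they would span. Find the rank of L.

8.5

Sorted (ascending): 4.3, 4.6, 4.7, 5.2, 5.8, 7.8, 8.5, 8.6, 8.6
The 2 values of 8.6 occupy positions 8–9 → average rank (8+9)/2 = 8.5.
L has value 8.6 → rank 8.5.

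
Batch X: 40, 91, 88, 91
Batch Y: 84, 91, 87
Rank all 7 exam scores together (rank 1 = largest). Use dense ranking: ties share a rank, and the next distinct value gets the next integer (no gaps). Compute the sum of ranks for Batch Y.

8

Sorted (descending): 91, 91, 91, 88, 87, 84, 40
The 3 values of 91 share dense rank 1.
Remaining distinct values take the next consecutive integers.
Batch Y values → pooled ranks: 84→4, 91→1, 87→3
Rank sum = 4 + 1 + 3 = 8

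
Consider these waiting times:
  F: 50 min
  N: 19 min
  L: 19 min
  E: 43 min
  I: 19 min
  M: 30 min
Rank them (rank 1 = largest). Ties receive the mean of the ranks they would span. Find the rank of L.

5

Sorted (descending): 50, 43, 30, 19, 19, 19
The 3 values of 19 occupy positions 4–6 → average rank 5.
L has value 19 min → rank 5.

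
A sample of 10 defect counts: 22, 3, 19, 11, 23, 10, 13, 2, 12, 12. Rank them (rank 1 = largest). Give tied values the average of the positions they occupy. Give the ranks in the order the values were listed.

Sorted (descending): 23, 22, 19, 13, 12, 12, 11, 10, 3, 2
The 2 values of 12 occupy positions 5–6 → average rank (5+6)/2 = 5.5.

2, 9, 3, 7, 1, 8, 4, 10, 5.5, 5.5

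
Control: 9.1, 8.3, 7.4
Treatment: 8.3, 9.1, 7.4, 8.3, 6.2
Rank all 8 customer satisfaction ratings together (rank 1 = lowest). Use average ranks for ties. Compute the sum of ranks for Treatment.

Sorted (ascending): 6.2, 7.4, 7.4, 8.3, 8.3, 8.3, 9.1, 9.1
The 2 values of 7.4 occupy positions 2–3 → average rank (2+3)/2 = 2.5.
The 3 values of 8.3 occupy positions 4–6 → average rank 5.
The 2 values of 9.1 occupy positions 7–8 → average rank (7+8)/2 = 7.5.
Treatment values → pooled ranks: 8.3→5, 9.1→7.5, 7.4→2.5, 8.3→5, 6.2→1
Rank sum = 5 + 7.5 + 2.5 + 5 + 1 = 21

21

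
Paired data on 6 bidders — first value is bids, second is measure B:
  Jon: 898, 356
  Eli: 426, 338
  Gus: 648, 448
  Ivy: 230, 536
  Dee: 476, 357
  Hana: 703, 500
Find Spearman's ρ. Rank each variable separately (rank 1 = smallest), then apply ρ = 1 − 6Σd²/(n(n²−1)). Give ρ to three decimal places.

-0.200

Ranks of variable 1: 6, 2, 4, 1, 3, 5
Ranks of variable 2: 2, 1, 4, 6, 3, 5
d = r₁ − r₂: 4, 1, 0, -5, 0, 0
d²: 16, 1, 0, 25, 0, 0; Σd² = 42
ρ = 1 − 6·42/(6·35) = 1 − 252/210 = -0.200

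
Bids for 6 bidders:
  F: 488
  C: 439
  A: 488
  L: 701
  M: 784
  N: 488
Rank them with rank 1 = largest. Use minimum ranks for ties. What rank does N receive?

Sorted (descending): 784, 701, 488, 488, 488, 439
The 3 values of 488 occupy positions 3–5 → each gets rank 3.
N has value 488 → rank 3.

3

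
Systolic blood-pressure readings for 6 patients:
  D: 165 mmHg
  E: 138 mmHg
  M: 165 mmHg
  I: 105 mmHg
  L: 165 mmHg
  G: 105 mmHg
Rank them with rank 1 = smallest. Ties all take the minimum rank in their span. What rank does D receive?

Sorted (ascending): 105, 105, 138, 165, 165, 165
The 2 values of 105 occupy positions 1–2 → each gets rank 1.
The 3 values of 165 occupy positions 4–6 → each gets rank 4.
D has value 165 mmHg → rank 4.

4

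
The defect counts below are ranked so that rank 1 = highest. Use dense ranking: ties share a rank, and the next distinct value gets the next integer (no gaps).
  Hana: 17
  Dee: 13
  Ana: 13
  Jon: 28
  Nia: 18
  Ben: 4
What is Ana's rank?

4

Sorted (descending): 28, 18, 17, 13, 13, 4
The 2 values of 13 share dense rank 4.
Remaining distinct values take the next consecutive integers.
Ana has value 13 → rank 4.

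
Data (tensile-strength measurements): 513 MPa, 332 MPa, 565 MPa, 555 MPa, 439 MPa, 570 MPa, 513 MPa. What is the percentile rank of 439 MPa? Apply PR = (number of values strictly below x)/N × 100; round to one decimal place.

N = 7.
Strictly below 439: 1. Equal to 439: 1.
PR = 1/7 × 100 = 14.3

14.3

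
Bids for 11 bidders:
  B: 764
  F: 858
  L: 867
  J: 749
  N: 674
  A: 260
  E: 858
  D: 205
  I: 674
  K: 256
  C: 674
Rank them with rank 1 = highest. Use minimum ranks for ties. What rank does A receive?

9

Sorted (descending): 867, 858, 858, 764, 749, 674, 674, 674, 260, 256, 205
The 2 values of 858 occupy positions 2–3 → each gets rank 2.
The 3 values of 674 occupy positions 6–8 → each gets rank 6.
A has value 260 → rank 9.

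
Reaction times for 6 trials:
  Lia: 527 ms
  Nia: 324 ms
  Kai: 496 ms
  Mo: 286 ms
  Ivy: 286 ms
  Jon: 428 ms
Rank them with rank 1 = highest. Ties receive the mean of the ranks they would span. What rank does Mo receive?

Sorted (descending): 527, 496, 428, 324, 286, 286
The 2 values of 286 occupy positions 5–6 → average rank (5+6)/2 = 5.5.
Mo has value 286 ms → rank 5.5.

5.5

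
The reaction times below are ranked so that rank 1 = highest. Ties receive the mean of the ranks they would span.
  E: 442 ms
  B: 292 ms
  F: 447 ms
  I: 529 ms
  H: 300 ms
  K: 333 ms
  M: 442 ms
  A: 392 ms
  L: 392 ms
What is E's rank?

Sorted (descending): 529, 447, 442, 442, 392, 392, 333, 300, 292
The 2 values of 442 occupy positions 3–4 → average rank (3+4)/2 = 3.5.
The 2 values of 392 occupy positions 5–6 → average rank (5+6)/2 = 5.5.
E has value 442 ms → rank 3.5.

3.5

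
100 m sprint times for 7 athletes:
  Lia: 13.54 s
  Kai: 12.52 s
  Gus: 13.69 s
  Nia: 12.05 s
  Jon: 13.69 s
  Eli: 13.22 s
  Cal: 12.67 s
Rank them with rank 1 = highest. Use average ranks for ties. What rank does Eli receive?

4

Sorted (descending): 13.69, 13.69, 13.54, 13.22, 12.67, 12.52, 12.05
The 2 values of 13.69 occupy positions 1–2 → average rank (1+2)/2 = 1.5.
Eli has value 13.22 s → rank 4.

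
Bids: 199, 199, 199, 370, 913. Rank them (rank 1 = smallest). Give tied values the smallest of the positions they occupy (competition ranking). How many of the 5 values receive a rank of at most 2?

Sorted (ascending): 199, 199, 199, 370, 913
The 3 values of 199 occupy positions 1–3 → each gets rank 1.
Ranks ≤ 2: {1, 1, 1} → 3 values.

3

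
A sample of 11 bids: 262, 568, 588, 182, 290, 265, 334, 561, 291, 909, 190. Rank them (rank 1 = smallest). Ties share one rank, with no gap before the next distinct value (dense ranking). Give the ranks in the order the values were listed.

3, 9, 10, 1, 5, 4, 7, 8, 6, 11, 2

Sorted (ascending): 182, 190, 262, 265, 290, 291, 334, 561, 568, 588, 909
No ties — each value takes its position as its rank.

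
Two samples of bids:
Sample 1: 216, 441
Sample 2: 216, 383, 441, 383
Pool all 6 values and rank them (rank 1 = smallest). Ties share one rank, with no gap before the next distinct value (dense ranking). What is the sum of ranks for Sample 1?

Sorted (ascending): 216, 216, 383, 383, 441, 441
The 2 values of 216 share dense rank 1.
The 2 values of 383 share dense rank 2.
The 2 values of 441 share dense rank 3.
Sample 1 values → pooled ranks: 216→1, 441→3
Rank sum = 1 + 3 = 4

4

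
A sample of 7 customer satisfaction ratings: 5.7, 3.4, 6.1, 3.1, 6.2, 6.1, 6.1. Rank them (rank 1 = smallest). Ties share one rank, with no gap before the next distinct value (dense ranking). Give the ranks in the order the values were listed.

3, 2, 4, 1, 5, 4, 4

Sorted (ascending): 3.1, 3.4, 5.7, 6.1, 6.1, 6.1, 6.2
The 3 values of 6.1 share dense rank 4.
Remaining distinct values take the next consecutive integers.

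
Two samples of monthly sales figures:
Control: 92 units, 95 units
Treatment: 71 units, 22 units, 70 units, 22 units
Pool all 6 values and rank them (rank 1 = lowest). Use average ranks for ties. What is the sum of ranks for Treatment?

10

Sorted (ascending): 22, 22, 70, 71, 92, 95
The 2 values of 22 occupy positions 1–2 → average rank (1+2)/2 = 1.5.
Treatment values → pooled ranks: 71→4, 22→1.5, 70→3, 22→1.5
Rank sum = 4 + 1.5 + 3 + 1.5 = 10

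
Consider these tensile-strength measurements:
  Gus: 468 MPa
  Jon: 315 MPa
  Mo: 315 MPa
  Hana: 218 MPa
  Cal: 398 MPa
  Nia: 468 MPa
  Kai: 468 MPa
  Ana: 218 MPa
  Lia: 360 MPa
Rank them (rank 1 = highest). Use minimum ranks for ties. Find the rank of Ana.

Sorted (descending): 468, 468, 468, 398, 360, 315, 315, 218, 218
The 3 values of 468 occupy positions 1–3 → each gets rank 1.
The 2 values of 315 occupy positions 6–7 → each gets rank 6.
The 2 values of 218 occupy positions 8–9 → each gets rank 8.
Ana has value 218 MPa → rank 8.

8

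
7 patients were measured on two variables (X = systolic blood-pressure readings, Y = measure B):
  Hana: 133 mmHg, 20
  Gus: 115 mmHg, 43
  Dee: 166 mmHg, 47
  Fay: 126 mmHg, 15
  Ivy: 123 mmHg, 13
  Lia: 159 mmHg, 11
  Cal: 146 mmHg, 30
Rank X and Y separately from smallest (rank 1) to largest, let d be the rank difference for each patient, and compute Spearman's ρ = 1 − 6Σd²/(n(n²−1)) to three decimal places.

Ranks of variable 1: 4, 1, 7, 3, 2, 6, 5
Ranks of variable 2: 4, 6, 7, 3, 2, 1, 5
d = r₁ − r₂: 0, -5, 0, 0, 0, 5, 0
d²: 0, 25, 0, 0, 0, 25, 0; Σd² = 50
ρ = 1 − 6·50/(7·48) = 1 − 300/336 = 0.107

0.107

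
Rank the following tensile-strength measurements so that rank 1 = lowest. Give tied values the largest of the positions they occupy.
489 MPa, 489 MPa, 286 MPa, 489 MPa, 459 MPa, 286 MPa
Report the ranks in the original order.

Sorted (ascending): 286, 286, 459, 489, 489, 489
The 2 values of 286 occupy positions 1–2 → each gets rank 2.
The 3 values of 489 occupy positions 4–6 → each gets rank 6.

6, 6, 2, 6, 3, 2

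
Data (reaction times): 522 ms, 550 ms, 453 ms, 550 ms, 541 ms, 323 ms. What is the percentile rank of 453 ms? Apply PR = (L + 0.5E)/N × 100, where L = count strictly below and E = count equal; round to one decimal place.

N = 6.
Strictly below 453: 1. Equal to 453: 1.
PR = (1 + 0.5·1)/6 × 100 = 25.0

25.0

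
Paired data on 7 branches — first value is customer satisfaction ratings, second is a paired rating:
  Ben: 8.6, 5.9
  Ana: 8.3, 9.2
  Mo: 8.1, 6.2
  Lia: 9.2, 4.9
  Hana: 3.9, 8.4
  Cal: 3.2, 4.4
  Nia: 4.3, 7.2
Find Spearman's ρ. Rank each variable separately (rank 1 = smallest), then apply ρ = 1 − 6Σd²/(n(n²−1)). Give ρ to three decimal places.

-0.036

Ranks of variable 1: 6, 5, 4, 7, 2, 1, 3
Ranks of variable 2: 3, 7, 4, 2, 6, 1, 5
d = r₁ − r₂: 3, -2, 0, 5, -4, 0, -2
d²: 9, 4, 0, 25, 16, 0, 4; Σd² = 58
ρ = 1 − 6·58/(7·48) = 1 − 348/336 = -0.036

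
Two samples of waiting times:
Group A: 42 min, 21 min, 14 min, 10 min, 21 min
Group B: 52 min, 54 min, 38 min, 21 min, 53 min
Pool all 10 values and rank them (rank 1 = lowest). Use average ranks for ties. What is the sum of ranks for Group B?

37

Sorted (ascending): 10, 14, 21, 21, 21, 38, 42, 52, 53, 54
The 3 values of 21 occupy positions 3–5 → average rank 4.
Group B values → pooled ranks: 52→8, 54→10, 38→6, 21→4, 53→9
Rank sum = 8 + 10 + 6 + 4 + 9 = 37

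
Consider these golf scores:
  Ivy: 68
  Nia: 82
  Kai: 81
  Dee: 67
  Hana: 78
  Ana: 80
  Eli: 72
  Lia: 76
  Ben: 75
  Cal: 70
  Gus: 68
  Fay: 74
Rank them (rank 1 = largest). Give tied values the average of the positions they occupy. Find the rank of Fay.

7

Sorted (descending): 82, 81, 80, 78, 76, 75, 74, 72, 70, 68, 68, 67
The 2 values of 68 occupy positions 10–11 → average rank (10+11)/2 = 10.5.
Fay has value 74 → rank 7.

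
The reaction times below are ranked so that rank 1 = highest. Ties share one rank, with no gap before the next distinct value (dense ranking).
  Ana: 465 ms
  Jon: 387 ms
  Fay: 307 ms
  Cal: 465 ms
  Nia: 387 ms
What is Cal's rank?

Sorted (descending): 465, 465, 387, 387, 307
The 2 values of 465 share dense rank 1.
The 2 values of 387 share dense rank 2.
Remaining distinct values take the next consecutive integers.
Cal has value 465 ms → rank 1.

1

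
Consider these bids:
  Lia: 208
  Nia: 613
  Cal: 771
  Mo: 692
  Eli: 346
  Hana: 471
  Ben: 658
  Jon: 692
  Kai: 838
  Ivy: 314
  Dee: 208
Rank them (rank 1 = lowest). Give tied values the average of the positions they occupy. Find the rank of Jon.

Sorted (ascending): 208, 208, 314, 346, 471, 613, 658, 692, 692, 771, 838
The 2 values of 208 occupy positions 1–2 → average rank (1+2)/2 = 1.5.
The 2 values of 692 occupy positions 8–9 → average rank (8+9)/2 = 8.5.
Jon has value 692 → rank 8.5.

8.5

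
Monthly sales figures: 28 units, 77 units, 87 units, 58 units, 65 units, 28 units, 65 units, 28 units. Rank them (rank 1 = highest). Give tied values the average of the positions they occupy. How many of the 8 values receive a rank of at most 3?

Sorted (descending): 87, 77, 65, 65, 58, 28, 28, 28
The 2 values of 65 occupy positions 3–4 → average rank (3+4)/2 = 3.5.
The 3 values of 28 occupy positions 6–8 → average rank 7.
Ranks ≤ 3: {1, 2} → 2 values.

2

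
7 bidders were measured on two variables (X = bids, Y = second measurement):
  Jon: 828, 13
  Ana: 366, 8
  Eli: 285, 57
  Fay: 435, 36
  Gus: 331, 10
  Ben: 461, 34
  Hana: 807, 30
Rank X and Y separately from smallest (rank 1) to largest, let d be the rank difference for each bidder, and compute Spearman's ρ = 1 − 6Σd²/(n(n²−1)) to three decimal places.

Ranks of variable 1: 7, 3, 1, 4, 2, 5, 6
Ranks of variable 2: 3, 1, 7, 6, 2, 5, 4
d = r₁ − r₂: 4, 2, -6, -2, 0, 0, 2
d²: 16, 4, 36, 4, 0, 0, 4; Σd² = 64
ρ = 1 − 6·64/(7·48) = 1 − 384/336 = -0.143

-0.143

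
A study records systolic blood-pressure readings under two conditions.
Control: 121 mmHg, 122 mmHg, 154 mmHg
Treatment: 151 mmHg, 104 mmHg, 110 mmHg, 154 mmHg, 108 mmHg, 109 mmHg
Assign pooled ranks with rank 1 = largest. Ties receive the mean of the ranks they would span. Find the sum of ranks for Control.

Sorted (descending): 154, 154, 151, 122, 121, 110, 109, 108, 104
The 2 values of 154 occupy positions 1–2 → average rank (1+2)/2 = 1.5.
Control values → pooled ranks: 121→5, 122→4, 154→1.5
Rank sum = 5 + 4 + 1.5 = 10.5

10.5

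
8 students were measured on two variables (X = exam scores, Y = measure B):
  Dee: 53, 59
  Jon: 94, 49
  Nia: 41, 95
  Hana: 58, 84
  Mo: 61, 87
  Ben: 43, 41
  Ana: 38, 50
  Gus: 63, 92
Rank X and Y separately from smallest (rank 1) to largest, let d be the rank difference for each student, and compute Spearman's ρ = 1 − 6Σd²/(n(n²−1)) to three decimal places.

0.048

Ranks of variable 1: 4, 8, 2, 5, 6, 3, 1, 7
Ranks of variable 2: 4, 2, 8, 5, 6, 1, 3, 7
d = r₁ − r₂: 0, 6, -6, 0, 0, 2, -2, 0
d²: 0, 36, 36, 0, 0, 4, 4, 0; Σd² = 80
ρ = 1 − 6·80/(8·63) = 1 − 480/504 = 0.048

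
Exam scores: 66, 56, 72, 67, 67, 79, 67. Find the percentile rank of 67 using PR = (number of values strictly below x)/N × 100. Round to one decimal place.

N = 7.
Strictly below 67: 2. Equal to 67: 3.
PR = 2/7 × 100 = 28.6

28.6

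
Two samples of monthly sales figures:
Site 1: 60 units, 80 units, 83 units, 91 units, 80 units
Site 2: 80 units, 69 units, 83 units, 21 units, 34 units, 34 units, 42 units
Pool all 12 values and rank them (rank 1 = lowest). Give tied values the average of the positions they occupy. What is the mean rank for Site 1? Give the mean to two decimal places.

Sorted (ascending): 21, 34, 34, 42, 60, 69, 80, 80, 80, 83, 83, 91
The 2 values of 34 occupy positions 2–3 → average rank (2+3)/2 = 2.5.
The 3 values of 80 occupy positions 7–9 → average rank 8.
The 2 values of 83 occupy positions 10–11 → average rank (10+11)/2 = 10.5.
Site 1 values → pooled ranks: 60→5, 80→8, 83→10.5, 91→12, 80→8
Mean rank = (5 + 8 + 10.5 + 12 + 8) / 5 = 8.70

8.70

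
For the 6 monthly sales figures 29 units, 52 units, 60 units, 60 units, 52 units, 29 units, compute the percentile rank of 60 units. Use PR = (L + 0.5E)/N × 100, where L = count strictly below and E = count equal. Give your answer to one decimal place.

N = 6.
Strictly below 60: 4. Equal to 60: 2.
PR = (4 + 0.5·2)/6 × 100 = 83.3

83.3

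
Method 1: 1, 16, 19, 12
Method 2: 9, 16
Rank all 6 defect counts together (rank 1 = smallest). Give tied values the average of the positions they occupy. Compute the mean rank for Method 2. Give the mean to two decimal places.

Sorted (ascending): 1, 9, 12, 16, 16, 19
The 2 values of 16 occupy positions 4–5 → average rank (4+5)/2 = 4.5.
Method 2 values → pooled ranks: 9→2, 16→4.5
Mean rank = (2 + 4.5) / 2 = 3.25

3.25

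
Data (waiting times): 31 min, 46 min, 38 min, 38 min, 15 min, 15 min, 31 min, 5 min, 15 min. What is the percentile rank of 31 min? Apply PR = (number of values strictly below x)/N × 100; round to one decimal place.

44.4

N = 9.
Strictly below 31: 4. Equal to 31: 2.
PR = 4/9 × 100 = 44.4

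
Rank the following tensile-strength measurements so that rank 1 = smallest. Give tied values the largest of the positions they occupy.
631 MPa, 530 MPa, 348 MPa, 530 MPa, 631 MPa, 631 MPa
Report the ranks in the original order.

Sorted (ascending): 348, 530, 530, 631, 631, 631
The 2 values of 530 occupy positions 2–3 → each gets rank 3.
The 3 values of 631 occupy positions 4–6 → each gets rank 6.

6, 3, 1, 3, 6, 6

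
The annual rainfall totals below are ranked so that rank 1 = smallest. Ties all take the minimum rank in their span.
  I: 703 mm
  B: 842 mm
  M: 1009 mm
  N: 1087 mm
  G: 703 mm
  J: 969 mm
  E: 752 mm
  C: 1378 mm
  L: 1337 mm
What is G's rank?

1

Sorted (ascending): 703, 703, 752, 842, 969, 1009, 1087, 1337, 1378
The 2 values of 703 occupy positions 1–2 → each gets rank 1.
G has value 703 mm → rank 1.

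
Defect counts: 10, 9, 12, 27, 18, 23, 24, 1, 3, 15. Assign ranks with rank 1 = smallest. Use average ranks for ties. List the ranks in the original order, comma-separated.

Sorted (ascending): 1, 3, 9, 10, 12, 15, 18, 23, 24, 27
No ties — each value takes its position as its rank.

4, 3, 5, 10, 7, 8, 9, 1, 2, 6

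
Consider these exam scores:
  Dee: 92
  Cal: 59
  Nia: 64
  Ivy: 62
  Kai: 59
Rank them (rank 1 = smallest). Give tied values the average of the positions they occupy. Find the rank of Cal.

1.5

Sorted (ascending): 59, 59, 62, 64, 92
The 2 values of 59 occupy positions 1–2 → average rank (1+2)/2 = 1.5.
Cal has value 59 → rank 1.5.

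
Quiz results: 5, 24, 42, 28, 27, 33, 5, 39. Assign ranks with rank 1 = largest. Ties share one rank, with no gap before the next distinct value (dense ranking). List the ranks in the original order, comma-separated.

7, 6, 1, 4, 5, 3, 7, 2

Sorted (descending): 42, 39, 33, 28, 27, 24, 5, 5
The 2 values of 5 share dense rank 7.
Remaining distinct values take the next consecutive integers.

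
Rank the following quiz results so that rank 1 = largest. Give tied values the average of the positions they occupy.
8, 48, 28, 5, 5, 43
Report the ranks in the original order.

4, 1, 3, 5.5, 5.5, 2

Sorted (descending): 48, 43, 28, 8, 5, 5
The 2 values of 5 occupy positions 5–6 → average rank (5+6)/2 = 5.5.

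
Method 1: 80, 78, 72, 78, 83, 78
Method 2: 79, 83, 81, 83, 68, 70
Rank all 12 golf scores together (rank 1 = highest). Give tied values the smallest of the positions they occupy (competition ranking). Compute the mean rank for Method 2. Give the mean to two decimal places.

Sorted (descending): 83, 83, 83, 81, 80, 79, 78, 78, 78, 72, 70, 68
The 3 values of 83 occupy positions 1–3 → each gets rank 1.
The 3 values of 78 occupy positions 7–9 → each gets rank 7.
Method 2 values → pooled ranks: 79→6, 83→1, 81→4, 83→1, 68→12, 70→11
Mean rank = (6 + 1 + 4 + 1 + 12 + 11) / 6 = 5.83

5.83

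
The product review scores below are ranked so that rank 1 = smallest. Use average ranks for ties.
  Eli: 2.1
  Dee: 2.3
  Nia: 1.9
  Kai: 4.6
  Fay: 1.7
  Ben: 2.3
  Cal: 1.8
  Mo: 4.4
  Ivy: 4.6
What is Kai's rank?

Sorted (ascending): 1.7, 1.8, 1.9, 2.1, 2.3, 2.3, 4.4, 4.6, 4.6
The 2 values of 2.3 occupy positions 5–6 → average rank (5+6)/2 = 5.5.
The 2 values of 4.6 occupy positions 8–9 → average rank (8+9)/2 = 8.5.
Kai has value 4.6 → rank 8.5.

8.5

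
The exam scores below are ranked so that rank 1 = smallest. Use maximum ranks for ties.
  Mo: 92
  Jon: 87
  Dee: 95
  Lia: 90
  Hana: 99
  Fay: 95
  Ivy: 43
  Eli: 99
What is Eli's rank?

Sorted (ascending): 43, 87, 90, 92, 95, 95, 99, 99
The 2 values of 95 occupy positions 5–6 → each gets rank 6.
The 2 values of 99 occupy positions 7–8 → each gets rank 8.
Eli has value 99 → rank 8.

8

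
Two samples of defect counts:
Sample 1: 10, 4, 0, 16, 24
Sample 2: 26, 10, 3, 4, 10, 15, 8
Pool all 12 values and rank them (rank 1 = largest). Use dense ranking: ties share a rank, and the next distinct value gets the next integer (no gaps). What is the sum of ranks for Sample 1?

Sorted (descending): 26, 24, 16, 15, 10, 10, 10, 8, 4, 4, 3, 0
The 3 values of 10 share dense rank 5.
The 2 values of 4 share dense rank 7.
Remaining distinct values take the next consecutive integers.
Sample 1 values → pooled ranks: 10→5, 4→7, 0→9, 16→3, 24→2
Rank sum = 5 + 7 + 9 + 3 + 2 = 26

26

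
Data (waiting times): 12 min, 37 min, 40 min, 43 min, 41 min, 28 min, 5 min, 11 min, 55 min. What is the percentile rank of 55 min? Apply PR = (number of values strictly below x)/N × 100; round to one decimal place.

N = 9.
Strictly below 55: 8. Equal to 55: 1.
PR = 8/9 × 100 = 88.9

88.9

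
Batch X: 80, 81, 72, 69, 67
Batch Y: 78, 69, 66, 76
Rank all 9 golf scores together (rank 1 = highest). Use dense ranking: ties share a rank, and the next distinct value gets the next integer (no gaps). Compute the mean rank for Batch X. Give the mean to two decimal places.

Sorted (descending): 81, 80, 78, 76, 72, 69, 69, 67, 66
The 2 values of 69 share dense rank 6.
Remaining distinct values take the next consecutive integers.
Batch X values → pooled ranks: 80→2, 81→1, 72→5, 69→6, 67→7
Mean rank = (2 + 1 + 5 + 6 + 7) / 5 = 4.20

4.20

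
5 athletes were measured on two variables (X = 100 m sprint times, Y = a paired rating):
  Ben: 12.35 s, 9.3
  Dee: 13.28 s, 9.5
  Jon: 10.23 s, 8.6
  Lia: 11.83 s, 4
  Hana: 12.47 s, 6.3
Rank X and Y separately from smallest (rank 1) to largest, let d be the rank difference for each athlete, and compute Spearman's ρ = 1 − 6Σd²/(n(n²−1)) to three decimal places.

0.500

Ranks of variable 1: 3, 5, 1, 2, 4
Ranks of variable 2: 4, 5, 3, 1, 2
d = r₁ − r₂: -1, 0, -2, 1, 2
d²: 1, 0, 4, 1, 4; Σd² = 10
ρ = 1 − 6·10/(5·24) = 1 − 60/120 = 0.500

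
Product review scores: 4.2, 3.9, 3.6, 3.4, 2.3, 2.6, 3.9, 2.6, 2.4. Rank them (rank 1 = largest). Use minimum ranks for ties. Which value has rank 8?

Sorted (descending): 4.2, 3.9, 3.9, 3.6, 3.4, 2.6, 2.6, 2.4, 2.3
The 2 values of 3.9 occupy positions 2–3 → each gets rank 2.
The 2 values of 2.6 occupy positions 6–7 → each gets rank 6.
Rank 8 → value 2.4.

2.4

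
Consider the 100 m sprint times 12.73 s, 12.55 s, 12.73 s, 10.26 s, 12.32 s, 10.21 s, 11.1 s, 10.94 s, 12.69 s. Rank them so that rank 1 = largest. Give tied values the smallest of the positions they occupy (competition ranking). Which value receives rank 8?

Sorted (descending): 12.73, 12.73, 12.69, 12.55, 12.32, 11.1, 10.94, 10.26, 10.21
The 2 values of 12.73 occupy positions 1–2 → each gets rank 1.
Rank 8 → value 10.26.

10.26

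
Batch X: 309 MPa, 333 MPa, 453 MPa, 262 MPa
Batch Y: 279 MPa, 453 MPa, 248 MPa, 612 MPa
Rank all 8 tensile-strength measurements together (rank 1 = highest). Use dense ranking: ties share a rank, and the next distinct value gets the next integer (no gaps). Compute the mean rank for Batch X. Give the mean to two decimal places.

3.75

Sorted (descending): 612, 453, 453, 333, 309, 279, 262, 248
The 2 values of 453 share dense rank 2.
Remaining distinct values take the next consecutive integers.
Batch X values → pooled ranks: 309→4, 333→3, 453→2, 262→6
Mean rank = (4 + 3 + 2 + 6) / 4 = 3.75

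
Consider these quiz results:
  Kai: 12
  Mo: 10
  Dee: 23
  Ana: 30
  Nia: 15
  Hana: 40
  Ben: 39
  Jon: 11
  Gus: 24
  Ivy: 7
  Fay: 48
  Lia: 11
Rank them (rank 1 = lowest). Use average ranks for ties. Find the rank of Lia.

Sorted (ascending): 7, 10, 11, 11, 12, 15, 23, 24, 30, 39, 40, 48
The 2 values of 11 occupy positions 3–4 → average rank (3+4)/2 = 3.5.
Lia has value 11 → rank 3.5.

3.5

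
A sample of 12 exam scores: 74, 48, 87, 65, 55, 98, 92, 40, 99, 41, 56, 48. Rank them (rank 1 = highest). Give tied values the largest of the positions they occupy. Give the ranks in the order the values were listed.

Sorted (descending): 99, 98, 92, 87, 74, 65, 56, 55, 48, 48, 41, 40
The 2 values of 48 occupy positions 9–10 → each gets rank 10.

5, 10, 4, 6, 8, 2, 3, 12, 1, 11, 7, 10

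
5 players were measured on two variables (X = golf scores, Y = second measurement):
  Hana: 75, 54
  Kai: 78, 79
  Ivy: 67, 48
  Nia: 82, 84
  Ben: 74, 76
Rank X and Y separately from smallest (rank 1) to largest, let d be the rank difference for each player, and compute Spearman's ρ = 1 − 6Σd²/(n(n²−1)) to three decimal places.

Ranks of variable 1: 3, 4, 1, 5, 2
Ranks of variable 2: 2, 4, 1, 5, 3
d = r₁ − r₂: 1, 0, 0, 0, -1
d²: 1, 0, 0, 0, 1; Σd² = 2
ρ = 1 − 6·2/(5·24) = 1 − 12/120 = 0.900

0.900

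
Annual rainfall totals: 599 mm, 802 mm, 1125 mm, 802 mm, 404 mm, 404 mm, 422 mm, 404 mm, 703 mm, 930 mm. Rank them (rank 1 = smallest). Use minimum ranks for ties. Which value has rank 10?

1125

Sorted (ascending): 404, 404, 404, 422, 599, 703, 802, 802, 930, 1125
The 3 values of 404 occupy positions 1–3 → each gets rank 1.
The 2 values of 802 occupy positions 7–8 → each gets rank 7.
Rank 10 → value 1125.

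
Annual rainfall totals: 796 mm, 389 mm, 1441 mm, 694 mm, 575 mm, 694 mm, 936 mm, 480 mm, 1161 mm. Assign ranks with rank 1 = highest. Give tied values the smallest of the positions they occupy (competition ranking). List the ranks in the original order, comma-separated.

Sorted (descending): 1441, 1161, 936, 796, 694, 694, 575, 480, 389
The 2 values of 694 occupy positions 5–6 → each gets rank 5.

4, 9, 1, 5, 7, 5, 3, 8, 2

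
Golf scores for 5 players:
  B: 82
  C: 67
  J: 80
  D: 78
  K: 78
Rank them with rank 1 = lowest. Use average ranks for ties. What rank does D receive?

Sorted (ascending): 67, 78, 78, 80, 82
The 2 values of 78 occupy positions 2–3 → average rank (2+3)/2 = 2.5.
D has value 78 → rank 2.5.

2.5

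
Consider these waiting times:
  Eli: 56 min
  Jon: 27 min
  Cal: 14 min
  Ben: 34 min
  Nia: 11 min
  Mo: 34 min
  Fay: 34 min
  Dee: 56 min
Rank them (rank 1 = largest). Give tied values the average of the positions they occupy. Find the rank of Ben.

4

Sorted (descending): 56, 56, 34, 34, 34, 27, 14, 11
The 2 values of 56 occupy positions 1–2 → average rank (1+2)/2 = 1.5.
The 3 values of 34 occupy positions 3–5 → average rank 4.
Ben has value 34 min → rank 4.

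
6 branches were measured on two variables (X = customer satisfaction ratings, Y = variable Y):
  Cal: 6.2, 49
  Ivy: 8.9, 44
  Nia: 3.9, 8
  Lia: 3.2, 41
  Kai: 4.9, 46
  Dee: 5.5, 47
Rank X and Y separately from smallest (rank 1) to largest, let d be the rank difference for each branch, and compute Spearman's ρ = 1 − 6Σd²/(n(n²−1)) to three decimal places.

Ranks of variable 1: 5, 6, 2, 1, 3, 4
Ranks of variable 2: 6, 3, 1, 2, 4, 5
d = r₁ − r₂: -1, 3, 1, -1, -1, -1
d²: 1, 9, 1, 1, 1, 1; Σd² = 14
ρ = 1 − 6·14/(6·35) = 1 − 84/210 = 0.600

0.600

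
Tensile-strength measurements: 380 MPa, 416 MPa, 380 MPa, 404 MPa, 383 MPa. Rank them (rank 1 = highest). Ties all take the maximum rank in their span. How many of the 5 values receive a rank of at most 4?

Sorted (descending): 416, 404, 383, 380, 380
The 2 values of 380 occupy positions 4–5 → each gets rank 5.
Ranks ≤ 4: {1, 2, 3} → 3 values.

3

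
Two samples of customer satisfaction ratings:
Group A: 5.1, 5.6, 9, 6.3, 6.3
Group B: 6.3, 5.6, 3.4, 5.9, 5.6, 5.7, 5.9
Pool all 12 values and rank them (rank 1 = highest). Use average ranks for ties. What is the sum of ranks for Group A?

Sorted (descending): 9, 6.3, 6.3, 6.3, 5.9, 5.9, 5.7, 5.6, 5.6, 5.6, 5.1, 3.4
The 3 values of 6.3 occupy positions 2–4 → average rank 3.
The 2 values of 5.9 occupy positions 5–6 → average rank (5+6)/2 = 5.5.
The 3 values of 5.6 occupy positions 8–10 → average rank 9.
Group A values → pooled ranks: 5.1→11, 5.6→9, 9→1, 6.3→3, 6.3→3
Rank sum = 11 + 9 + 1 + 3 + 3 = 27

27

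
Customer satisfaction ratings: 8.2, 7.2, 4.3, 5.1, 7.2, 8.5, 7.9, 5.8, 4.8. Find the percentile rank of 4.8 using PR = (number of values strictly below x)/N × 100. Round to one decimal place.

N = 9.
Strictly below 4.8: 1. Equal to 4.8: 1.
PR = 1/9 × 100 = 11.1

11.1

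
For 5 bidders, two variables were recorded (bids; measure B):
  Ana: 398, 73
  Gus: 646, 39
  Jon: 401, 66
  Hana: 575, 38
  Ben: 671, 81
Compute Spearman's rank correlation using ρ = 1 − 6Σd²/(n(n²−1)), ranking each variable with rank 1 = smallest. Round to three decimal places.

Ranks of variable 1: 1, 4, 2, 3, 5
Ranks of variable 2: 4, 2, 3, 1, 5
d = r₁ − r₂: -3, 2, -1, 2, 0
d²: 9, 4, 1, 4, 0; Σd² = 18
ρ = 1 − 6·18/(5·24) = 1 − 108/120 = 0.100

0.100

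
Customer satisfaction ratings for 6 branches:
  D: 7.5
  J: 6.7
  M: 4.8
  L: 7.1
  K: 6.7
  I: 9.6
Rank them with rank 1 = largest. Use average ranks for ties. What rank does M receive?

6

Sorted (descending): 9.6, 7.5, 7.1, 6.7, 6.7, 4.8
The 2 values of 6.7 occupy positions 4–5 → average rank (4+5)/2 = 4.5.
M has value 4.8 → rank 6.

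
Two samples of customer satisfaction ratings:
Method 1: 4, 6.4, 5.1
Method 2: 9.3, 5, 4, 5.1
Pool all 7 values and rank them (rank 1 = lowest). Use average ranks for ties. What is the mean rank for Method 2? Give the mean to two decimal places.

4.00

Sorted (ascending): 4, 4, 5, 5.1, 5.1, 6.4, 9.3
The 2 values of 4 occupy positions 1–2 → average rank (1+2)/2 = 1.5.
The 2 values of 5.1 occupy positions 4–5 → average rank (4+5)/2 = 4.5.
Method 2 values → pooled ranks: 9.3→7, 5→3, 4→1.5, 5.1→4.5
Mean rank = (7 + 3 + 1.5 + 4.5) / 4 = 4.00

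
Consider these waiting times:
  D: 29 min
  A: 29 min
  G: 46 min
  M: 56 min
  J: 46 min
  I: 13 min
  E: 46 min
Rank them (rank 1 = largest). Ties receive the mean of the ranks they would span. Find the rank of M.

1

Sorted (descending): 56, 46, 46, 46, 29, 29, 13
The 3 values of 46 occupy positions 2–4 → average rank 3.
The 2 values of 29 occupy positions 5–6 → average rank (5+6)/2 = 5.5.
M has value 56 min → rank 1.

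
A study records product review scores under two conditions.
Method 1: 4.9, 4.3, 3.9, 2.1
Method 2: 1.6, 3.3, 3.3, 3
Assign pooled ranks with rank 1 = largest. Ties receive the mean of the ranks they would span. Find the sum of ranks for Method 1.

Sorted (descending): 4.9, 4.3, 3.9, 3.3, 3.3, 3, 2.1, 1.6
The 2 values of 3.3 occupy positions 4–5 → average rank (4+5)/2 = 4.5.
Method 1 values → pooled ranks: 4.9→1, 4.3→2, 3.9→3, 2.1→7
Rank sum = 1 + 2 + 3 + 7 = 13

13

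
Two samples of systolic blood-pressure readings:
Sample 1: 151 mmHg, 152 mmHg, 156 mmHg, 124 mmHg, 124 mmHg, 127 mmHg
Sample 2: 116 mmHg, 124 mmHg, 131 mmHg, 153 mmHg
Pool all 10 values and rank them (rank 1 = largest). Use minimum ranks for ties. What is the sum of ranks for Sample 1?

28

Sorted (descending): 156, 153, 152, 151, 131, 127, 124, 124, 124, 116
The 3 values of 124 occupy positions 7–9 → each gets rank 7.
Sample 1 values → pooled ranks: 151→4, 152→3, 156→1, 124→7, 124→7, 127→6
Rank sum = 4 + 3 + 1 + 7 + 7 + 6 = 28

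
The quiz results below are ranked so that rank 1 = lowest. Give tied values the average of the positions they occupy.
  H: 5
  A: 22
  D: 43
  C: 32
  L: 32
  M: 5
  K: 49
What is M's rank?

1.5

Sorted (ascending): 5, 5, 22, 32, 32, 43, 49
The 2 values of 5 occupy positions 1–2 → average rank (1+2)/2 = 1.5.
The 2 values of 32 occupy positions 4–5 → average rank (4+5)/2 = 4.5.
M has value 5 → rank 1.5.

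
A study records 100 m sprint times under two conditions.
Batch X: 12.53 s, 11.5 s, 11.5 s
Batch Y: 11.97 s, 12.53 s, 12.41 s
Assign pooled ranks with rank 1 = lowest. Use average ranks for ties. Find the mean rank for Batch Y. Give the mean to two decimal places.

Sorted (ascending): 11.5, 11.5, 11.97, 12.41, 12.53, 12.53
The 2 values of 11.5 occupy positions 1–2 → average rank (1+2)/2 = 1.5.
The 2 values of 12.53 occupy positions 5–6 → average rank (5+6)/2 = 5.5.
Batch Y values → pooled ranks: 11.97→3, 12.53→5.5, 12.41→4
Mean rank = (3 + 5.5 + 4) / 3 = 4.17

4.17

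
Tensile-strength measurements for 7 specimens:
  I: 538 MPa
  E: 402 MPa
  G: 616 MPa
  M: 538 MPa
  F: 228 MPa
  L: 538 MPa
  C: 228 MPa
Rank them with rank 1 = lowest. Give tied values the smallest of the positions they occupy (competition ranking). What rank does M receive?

4

Sorted (ascending): 228, 228, 402, 538, 538, 538, 616
The 2 values of 228 occupy positions 1–2 → each gets rank 1.
The 3 values of 538 occupy positions 4–6 → each gets rank 4.
M has value 538 MPa → rank 4.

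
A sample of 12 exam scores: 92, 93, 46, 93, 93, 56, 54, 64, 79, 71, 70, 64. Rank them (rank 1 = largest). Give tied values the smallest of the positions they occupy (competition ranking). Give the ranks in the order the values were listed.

4, 1, 12, 1, 1, 10, 11, 8, 5, 6, 7, 8

Sorted (descending): 93, 93, 93, 92, 79, 71, 70, 64, 64, 56, 54, 46
The 3 values of 93 occupy positions 1–3 → each gets rank 1.
The 2 values of 64 occupy positions 8–9 → each gets rank 8.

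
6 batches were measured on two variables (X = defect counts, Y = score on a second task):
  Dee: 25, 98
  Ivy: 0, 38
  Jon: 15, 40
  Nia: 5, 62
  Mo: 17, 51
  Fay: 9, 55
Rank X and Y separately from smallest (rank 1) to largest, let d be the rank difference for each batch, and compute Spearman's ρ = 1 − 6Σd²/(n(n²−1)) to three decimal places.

0.486

Ranks of variable 1: 6, 1, 4, 2, 5, 3
Ranks of variable 2: 6, 1, 2, 5, 3, 4
d = r₁ − r₂: 0, 0, 2, -3, 2, -1
d²: 0, 0, 4, 9, 4, 1; Σd² = 18
ρ = 1 − 6·18/(6·35) = 1 − 108/210 = 0.486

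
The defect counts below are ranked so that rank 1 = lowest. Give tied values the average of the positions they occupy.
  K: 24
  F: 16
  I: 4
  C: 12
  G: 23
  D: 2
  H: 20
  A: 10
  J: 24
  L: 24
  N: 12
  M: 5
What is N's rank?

Sorted (ascending): 2, 4, 5, 10, 12, 12, 16, 20, 23, 24, 24, 24
The 2 values of 12 occupy positions 5–6 → average rank (5+6)/2 = 5.5.
The 3 values of 24 occupy positions 10–12 → average rank 11.
N has value 12 → rank 5.5.

5.5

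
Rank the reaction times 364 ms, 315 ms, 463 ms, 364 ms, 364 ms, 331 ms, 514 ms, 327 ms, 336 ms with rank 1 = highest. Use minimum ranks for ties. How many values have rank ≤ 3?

5

Sorted (descending): 514, 463, 364, 364, 364, 336, 331, 327, 315
The 3 values of 364 occupy positions 3–5 → each gets rank 3.
Ranks ≤ 3: {1, 2, 3, 3, 3} → 5 values.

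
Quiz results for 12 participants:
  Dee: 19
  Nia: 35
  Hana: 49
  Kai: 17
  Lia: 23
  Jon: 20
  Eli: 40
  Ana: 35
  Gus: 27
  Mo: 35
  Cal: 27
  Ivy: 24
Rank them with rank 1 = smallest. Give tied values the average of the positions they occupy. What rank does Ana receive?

Sorted (ascending): 17, 19, 20, 23, 24, 27, 27, 35, 35, 35, 40, 49
The 2 values of 27 occupy positions 6–7 → average rank (6+7)/2 = 6.5.
The 3 values of 35 occupy positions 8–10 → average rank 9.
Ana has value 35 → rank 9.

9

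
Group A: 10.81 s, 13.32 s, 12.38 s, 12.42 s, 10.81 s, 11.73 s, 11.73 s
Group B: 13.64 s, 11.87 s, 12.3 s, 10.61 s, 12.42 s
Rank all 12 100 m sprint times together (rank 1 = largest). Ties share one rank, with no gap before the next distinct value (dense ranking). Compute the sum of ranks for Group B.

Sorted (descending): 13.64, 13.32, 12.42, 12.42, 12.38, 12.3, 11.87, 11.73, 11.73, 10.81, 10.81, 10.61
The 2 values of 12.42 share dense rank 3.
The 2 values of 11.73 share dense rank 7.
The 2 values of 10.81 share dense rank 8.
Remaining distinct values take the next consecutive integers.
Group B values → pooled ranks: 13.64→1, 11.87→6, 12.3→5, 10.61→9, 12.42→3
Rank sum = 1 + 6 + 5 + 9 + 3 = 24

24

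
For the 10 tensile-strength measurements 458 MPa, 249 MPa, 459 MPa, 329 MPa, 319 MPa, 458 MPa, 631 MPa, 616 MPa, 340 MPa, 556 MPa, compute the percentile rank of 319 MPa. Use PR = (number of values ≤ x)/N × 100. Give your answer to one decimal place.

20.0

N = 10.
Strictly below 319: 1. Equal to 319: 1.
PR = 2/10 × 100 = 20.0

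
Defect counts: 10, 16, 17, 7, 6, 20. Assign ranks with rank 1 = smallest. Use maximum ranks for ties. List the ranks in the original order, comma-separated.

3, 4, 5, 2, 1, 6

Sorted (ascending): 6, 7, 10, 16, 17, 20
No ties — each value takes its position as its rank.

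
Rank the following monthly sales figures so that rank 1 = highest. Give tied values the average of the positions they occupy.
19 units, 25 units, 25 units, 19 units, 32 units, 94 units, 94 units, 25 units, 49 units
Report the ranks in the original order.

Sorted (descending): 94, 94, 49, 32, 25, 25, 25, 19, 19
The 2 values of 94 occupy positions 1–2 → average rank (1+2)/2 = 1.5.
The 3 values of 25 occupy positions 5–7 → average rank 6.
The 2 values of 19 occupy positions 8–9 → average rank (8+9)/2 = 8.5.

8.5, 6, 6, 8.5, 4, 1.5, 1.5, 6, 3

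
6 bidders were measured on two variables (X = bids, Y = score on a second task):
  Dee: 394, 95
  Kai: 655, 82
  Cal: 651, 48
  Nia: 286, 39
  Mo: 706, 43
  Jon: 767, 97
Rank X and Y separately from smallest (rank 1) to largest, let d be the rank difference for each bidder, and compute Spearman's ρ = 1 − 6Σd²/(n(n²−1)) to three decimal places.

0.486

Ranks of variable 1: 2, 4, 3, 1, 5, 6
Ranks of variable 2: 5, 4, 3, 1, 2, 6
d = r₁ − r₂: -3, 0, 0, 0, 3, 0
d²: 9, 0, 0, 0, 9, 0; Σd² = 18
ρ = 1 − 6·18/(6·35) = 1 − 108/210 = 0.486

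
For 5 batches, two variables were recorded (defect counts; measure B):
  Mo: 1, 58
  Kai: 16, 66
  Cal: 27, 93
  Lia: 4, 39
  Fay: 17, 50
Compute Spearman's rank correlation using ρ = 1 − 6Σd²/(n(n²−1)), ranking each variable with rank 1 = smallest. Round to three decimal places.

Ranks of variable 1: 1, 3, 5, 2, 4
Ranks of variable 2: 3, 4, 5, 1, 2
d = r₁ − r₂: -2, -1, 0, 1, 2
d²: 4, 1, 0, 1, 4; Σd² = 10
ρ = 1 − 6·10/(5·24) = 1 − 60/120 = 0.500

0.500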